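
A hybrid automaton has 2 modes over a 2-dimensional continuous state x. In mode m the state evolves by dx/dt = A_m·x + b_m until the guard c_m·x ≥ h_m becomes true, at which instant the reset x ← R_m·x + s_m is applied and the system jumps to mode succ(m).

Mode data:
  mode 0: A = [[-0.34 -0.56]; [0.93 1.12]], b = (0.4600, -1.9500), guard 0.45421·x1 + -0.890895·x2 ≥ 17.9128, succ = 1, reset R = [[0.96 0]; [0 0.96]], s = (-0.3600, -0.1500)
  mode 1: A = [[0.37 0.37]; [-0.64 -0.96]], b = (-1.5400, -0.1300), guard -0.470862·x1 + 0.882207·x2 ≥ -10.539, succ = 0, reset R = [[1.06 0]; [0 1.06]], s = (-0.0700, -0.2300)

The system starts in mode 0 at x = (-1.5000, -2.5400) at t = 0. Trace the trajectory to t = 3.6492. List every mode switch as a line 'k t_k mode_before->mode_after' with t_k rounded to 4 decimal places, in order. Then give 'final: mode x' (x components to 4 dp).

1 1.3977 0->1
2 1.9385 1->0
3 2.3222 0->1
4 2.8331 1->0
5 3.1958 0->1
final: 1 0.9951 -11.8097

Mode 0: guard c·x = 17.9128 hit at Δt = 1.3977 (t = 1.3977), x⁻ = (5.4068, -17.3499) → reset → x⁺ = (4.8305, -16.8060), jump to mode 1
Mode 1: guard c·x = -10.5390 hit at Δt = 0.5408 (t = 1.9385), x⁻ = (1.9238, -10.9194) → reset → x⁺ = (1.9692, -11.8046), jump to mode 0
Mode 0: guard c·x = 17.9128 hit at Δt = 0.3837 (t = 2.3222), x⁻ = (4.8469, -17.6354) → reset → x⁺ = (4.2931, -17.0800), jump to mode 1
Mode 1: guard c·x = -10.5390 hit at Δt = 0.5109 (t = 2.8331), x⁻ = (1.3919, -11.2033) → reset → x⁺ = (1.4054, -12.1055), jump to mode 0
Mode 0: guard c·x = 17.9128 hit at Δt = 0.3627 (t = 3.1958), x⁻ = (4.2587, -17.9353) → reset → x⁺ = (3.7284, -17.3679), jump to mode 1
Mode 1: flow for 0.4534 to horizon, guard not reached → x = (0.9951, -11.8097)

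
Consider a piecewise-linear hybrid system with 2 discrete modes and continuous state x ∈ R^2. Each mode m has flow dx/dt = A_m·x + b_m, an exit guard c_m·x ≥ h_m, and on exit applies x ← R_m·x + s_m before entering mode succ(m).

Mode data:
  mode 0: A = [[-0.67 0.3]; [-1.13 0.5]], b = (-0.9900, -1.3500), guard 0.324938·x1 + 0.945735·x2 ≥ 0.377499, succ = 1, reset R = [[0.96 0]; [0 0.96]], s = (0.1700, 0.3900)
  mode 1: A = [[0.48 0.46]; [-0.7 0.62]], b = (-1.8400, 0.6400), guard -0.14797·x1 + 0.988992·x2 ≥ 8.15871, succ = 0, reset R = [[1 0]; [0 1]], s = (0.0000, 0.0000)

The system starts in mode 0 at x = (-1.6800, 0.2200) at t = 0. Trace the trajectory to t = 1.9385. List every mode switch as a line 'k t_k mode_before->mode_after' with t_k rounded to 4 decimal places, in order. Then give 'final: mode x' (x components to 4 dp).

Mode 0: guard c·x = 0.3775 hit at Δt = 0.9655 (t = 0.9655), x⁻ = (-1.4579, 0.9001) → reset → x⁺ = (-1.2296, 1.2541), jump to mode 1
Mode 1: flow for 0.9730 to horizon, guard not reached → x = (-2.6995, 4.9882)

1 0.9655 0->1
final: 1 -2.6995 4.9882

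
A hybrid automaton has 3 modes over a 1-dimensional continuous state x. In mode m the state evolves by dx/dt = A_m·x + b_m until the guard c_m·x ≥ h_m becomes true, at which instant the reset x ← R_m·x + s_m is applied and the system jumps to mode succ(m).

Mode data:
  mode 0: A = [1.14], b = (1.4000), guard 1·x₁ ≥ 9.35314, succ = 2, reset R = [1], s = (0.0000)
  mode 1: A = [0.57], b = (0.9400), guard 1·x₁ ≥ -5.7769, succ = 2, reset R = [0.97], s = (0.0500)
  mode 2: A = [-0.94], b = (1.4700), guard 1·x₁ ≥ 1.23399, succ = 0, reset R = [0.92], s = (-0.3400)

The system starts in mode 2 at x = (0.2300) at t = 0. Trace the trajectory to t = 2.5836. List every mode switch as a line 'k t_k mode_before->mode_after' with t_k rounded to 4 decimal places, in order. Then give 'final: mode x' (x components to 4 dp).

1 1.4864 2->0
final: 0 5.8399

Mode 2: guard c·x = 1.2340 hit at Δt = 1.4864 (t = 1.4864), x⁻ = (1.2340) → reset → x⁺ = (0.7953), jump to mode 0
Mode 0: flow for 1.0972 to horizon, guard not reached → x = (5.8399)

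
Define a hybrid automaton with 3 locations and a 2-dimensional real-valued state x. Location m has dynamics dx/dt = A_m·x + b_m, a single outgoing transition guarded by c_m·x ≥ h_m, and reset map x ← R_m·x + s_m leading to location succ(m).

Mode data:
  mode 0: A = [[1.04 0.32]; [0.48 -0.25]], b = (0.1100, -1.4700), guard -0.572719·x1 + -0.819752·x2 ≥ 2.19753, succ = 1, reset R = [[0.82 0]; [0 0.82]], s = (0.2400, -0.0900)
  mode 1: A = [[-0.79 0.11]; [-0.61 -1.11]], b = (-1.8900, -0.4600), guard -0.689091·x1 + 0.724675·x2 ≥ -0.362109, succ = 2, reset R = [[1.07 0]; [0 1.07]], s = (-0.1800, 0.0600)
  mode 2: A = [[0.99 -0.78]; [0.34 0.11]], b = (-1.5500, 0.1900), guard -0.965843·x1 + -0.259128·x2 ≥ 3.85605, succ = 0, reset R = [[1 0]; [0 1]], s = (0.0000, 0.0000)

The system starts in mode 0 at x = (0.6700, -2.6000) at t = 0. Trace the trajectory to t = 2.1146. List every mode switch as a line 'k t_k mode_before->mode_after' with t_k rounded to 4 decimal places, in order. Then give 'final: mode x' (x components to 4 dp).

1 0.9651 0->1
2 1.7187 1->2
final: 2 -1.7908 -1.4804

Mode 0: guard c·x = 2.1975 hit at Δt = 0.9651 (t = 0.9651), x⁻ = (0.5265, -3.0486) → reset → x⁺ = (0.6717, -2.5898), jump to mode 1
Mode 1: guard c·x = -0.3621 hit at Δt = 0.7536 (t = 1.7187), x⁻ = (-0.8175, -1.2770) → reset → x⁺ = (-1.0547, -1.3064), jump to mode 2
Mode 2: flow for 0.3959 to horizon, guard not reached → x = (-1.7908, -1.4804)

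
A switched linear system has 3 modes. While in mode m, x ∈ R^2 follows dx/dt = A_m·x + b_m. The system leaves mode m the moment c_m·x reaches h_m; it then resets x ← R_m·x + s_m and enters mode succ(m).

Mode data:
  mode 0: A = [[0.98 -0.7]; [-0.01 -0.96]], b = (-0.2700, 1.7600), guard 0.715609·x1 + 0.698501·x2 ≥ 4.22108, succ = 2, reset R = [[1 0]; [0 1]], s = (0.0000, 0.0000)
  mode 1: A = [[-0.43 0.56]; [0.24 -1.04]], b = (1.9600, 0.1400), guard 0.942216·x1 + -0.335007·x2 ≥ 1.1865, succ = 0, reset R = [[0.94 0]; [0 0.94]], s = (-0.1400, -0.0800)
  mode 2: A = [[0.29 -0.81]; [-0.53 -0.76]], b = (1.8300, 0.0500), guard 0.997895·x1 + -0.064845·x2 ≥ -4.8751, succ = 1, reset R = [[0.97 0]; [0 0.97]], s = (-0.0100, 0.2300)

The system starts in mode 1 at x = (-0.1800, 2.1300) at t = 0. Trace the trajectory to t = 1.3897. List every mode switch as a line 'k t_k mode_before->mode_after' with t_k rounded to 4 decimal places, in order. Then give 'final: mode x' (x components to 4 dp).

Mode 1: guard c·x = 1.1865 hit at Δt = 0.7488 (t = 0.7488), x⁻ = (1.6748, 1.1687) → reset → x⁺ = (1.4343, 1.0186), jump to mode 0
Mode 0: flow for 0.6409 to horizon, guard not reached → x = (1.6969, 1.3854)

1 0.7488 1->0
final: 0 1.6969 1.3854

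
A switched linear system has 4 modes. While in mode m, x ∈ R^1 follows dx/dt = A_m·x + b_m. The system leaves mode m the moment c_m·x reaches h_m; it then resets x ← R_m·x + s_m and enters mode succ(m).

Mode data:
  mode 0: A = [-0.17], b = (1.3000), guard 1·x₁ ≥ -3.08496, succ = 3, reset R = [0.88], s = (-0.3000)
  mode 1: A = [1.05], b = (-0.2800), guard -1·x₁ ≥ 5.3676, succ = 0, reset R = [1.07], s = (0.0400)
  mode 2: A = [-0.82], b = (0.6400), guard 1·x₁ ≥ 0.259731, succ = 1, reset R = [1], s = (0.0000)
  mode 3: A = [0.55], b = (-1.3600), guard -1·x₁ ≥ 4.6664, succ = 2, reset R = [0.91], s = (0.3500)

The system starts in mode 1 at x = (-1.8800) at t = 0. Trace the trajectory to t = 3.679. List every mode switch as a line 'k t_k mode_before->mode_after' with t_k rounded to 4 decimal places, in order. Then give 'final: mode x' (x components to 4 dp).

Mode 1: guard c·x = 5.3676 hit at Δt = 0.9190 (t = 0.9190), x⁻ = (-5.3676) → reset → x⁺ = (-5.7033), jump to mode 0
Mode 0: guard c·x = -3.0850 hit at Δt = 1.2842 (t = 2.2032), x⁻ = (-3.0850) → reset → x⁺ = (-3.0148), jump to mode 3
Mode 3: guard c·x = 4.6664 hit at Δt = 0.4784 (t = 2.6816), x⁻ = (-4.6664) → reset → x⁺ = (-3.8964), jump to mode 2
Mode 2: flow for 0.9974 to horizon, guard not reached → x = (-1.2838)

1 0.9190 1->0
2 2.2032 0->3
3 2.6816 3->2
final: 2 -1.2838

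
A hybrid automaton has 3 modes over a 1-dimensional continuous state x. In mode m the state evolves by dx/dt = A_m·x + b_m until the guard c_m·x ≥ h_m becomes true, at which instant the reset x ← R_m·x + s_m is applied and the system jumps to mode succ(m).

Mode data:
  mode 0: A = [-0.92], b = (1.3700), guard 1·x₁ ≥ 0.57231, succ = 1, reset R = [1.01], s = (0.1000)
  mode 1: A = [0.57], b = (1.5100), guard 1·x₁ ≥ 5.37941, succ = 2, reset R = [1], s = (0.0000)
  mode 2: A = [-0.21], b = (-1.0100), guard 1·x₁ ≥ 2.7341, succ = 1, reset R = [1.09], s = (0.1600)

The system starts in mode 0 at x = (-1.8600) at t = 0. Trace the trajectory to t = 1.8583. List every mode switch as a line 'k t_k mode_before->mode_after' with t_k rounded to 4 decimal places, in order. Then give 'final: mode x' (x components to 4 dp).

Mode 0: guard c·x = 0.5723 hit at Δt = 1.4082 (t = 1.4082), x⁻ = (0.5723) → reset → x⁺ = (0.6780), jump to mode 1
Mode 1: flow for 0.4501 to horizon, guard not reached → x = (1.6511)

1 1.4082 0->1
final: 1 1.6511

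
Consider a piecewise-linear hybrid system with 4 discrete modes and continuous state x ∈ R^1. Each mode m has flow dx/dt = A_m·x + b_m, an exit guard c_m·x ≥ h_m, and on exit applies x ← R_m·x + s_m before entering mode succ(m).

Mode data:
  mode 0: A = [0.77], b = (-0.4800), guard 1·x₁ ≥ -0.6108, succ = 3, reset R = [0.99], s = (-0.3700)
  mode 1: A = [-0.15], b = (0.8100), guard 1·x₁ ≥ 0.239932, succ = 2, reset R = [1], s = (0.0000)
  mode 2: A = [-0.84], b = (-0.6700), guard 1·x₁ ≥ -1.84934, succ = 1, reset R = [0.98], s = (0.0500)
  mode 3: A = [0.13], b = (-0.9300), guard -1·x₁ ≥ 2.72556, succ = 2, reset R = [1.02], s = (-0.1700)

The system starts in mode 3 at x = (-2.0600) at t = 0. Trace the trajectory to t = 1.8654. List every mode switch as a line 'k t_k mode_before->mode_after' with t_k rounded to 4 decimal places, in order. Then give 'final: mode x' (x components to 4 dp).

1 0.5365 3->2
2 1.3891 2->1
final: 1 -1.2685

Mode 3: guard c·x = 2.7256 hit at Δt = 0.5365 (t = 0.5365), x⁻ = (-2.7256) → reset → x⁺ = (-2.9501), jump to mode 2
Mode 2: guard c·x = -1.8493 hit at Δt = 0.8526 (t = 1.3891), x⁻ = (-1.8493) → reset → x⁺ = (-1.7624), jump to mode 1
Mode 1: flow for 0.4763 to horizon, guard not reached → x = (-1.2685)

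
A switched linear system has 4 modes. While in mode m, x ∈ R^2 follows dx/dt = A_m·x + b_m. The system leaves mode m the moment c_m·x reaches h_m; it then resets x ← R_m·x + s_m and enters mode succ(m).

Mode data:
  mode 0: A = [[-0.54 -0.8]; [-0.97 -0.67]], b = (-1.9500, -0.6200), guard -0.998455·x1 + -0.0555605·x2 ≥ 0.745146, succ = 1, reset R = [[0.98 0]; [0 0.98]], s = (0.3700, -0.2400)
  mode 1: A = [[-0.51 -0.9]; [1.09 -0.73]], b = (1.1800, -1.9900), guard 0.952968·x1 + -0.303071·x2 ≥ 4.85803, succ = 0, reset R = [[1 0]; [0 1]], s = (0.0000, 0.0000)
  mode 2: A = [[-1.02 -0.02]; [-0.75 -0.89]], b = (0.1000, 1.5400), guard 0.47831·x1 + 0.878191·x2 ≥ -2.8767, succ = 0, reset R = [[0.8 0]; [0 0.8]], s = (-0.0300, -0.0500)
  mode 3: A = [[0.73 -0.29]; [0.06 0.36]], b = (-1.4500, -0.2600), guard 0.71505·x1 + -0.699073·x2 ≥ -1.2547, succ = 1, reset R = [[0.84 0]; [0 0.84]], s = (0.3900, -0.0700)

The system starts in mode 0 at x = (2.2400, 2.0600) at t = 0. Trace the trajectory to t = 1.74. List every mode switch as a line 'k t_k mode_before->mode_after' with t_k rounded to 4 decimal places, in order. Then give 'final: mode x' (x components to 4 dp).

Mode 0: guard c·x = 0.7451 hit at Δt = 1.0365 (t = 1.0365), x⁻ = (-0.7647, 0.3315) → reset → x⁺ = (-0.3794, 0.0848), jump to mode 1
Mode 1: flow for 0.7035 to horizon, guard not reached → x = (0.7316, -0.9210)

1 1.0365 0->1
final: 1 0.7316 -0.9210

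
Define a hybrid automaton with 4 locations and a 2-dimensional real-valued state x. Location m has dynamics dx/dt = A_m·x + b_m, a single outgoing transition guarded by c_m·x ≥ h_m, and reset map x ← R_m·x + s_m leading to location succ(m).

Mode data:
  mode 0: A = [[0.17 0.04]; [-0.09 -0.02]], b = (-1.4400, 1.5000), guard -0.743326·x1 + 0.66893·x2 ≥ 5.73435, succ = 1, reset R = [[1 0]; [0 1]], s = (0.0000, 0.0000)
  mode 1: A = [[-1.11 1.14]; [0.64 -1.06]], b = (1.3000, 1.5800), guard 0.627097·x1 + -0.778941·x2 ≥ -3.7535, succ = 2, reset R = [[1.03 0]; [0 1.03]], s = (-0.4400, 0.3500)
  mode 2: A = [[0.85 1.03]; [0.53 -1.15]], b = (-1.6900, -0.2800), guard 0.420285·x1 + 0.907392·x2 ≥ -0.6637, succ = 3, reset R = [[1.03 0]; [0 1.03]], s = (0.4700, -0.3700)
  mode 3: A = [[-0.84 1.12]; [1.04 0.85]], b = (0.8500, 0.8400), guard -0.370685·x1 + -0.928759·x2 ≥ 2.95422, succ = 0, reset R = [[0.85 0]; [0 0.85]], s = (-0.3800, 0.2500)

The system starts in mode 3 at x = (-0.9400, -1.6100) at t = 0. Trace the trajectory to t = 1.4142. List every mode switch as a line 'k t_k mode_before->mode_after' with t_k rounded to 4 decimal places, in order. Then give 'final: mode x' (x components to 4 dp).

1 0.5248 3->0
final: 0 -3.1165 -0.4894

Mode 3: guard c·x = 2.9542 hit at Δt = 0.5248 (t = 0.5248), x⁻ = (-1.2566, -2.6793) → reset → x⁺ = (-1.4481, -2.0274), jump to mode 0
Mode 0: flow for 0.8894 to horizon, guard not reached → x = (-3.1165, -0.4894)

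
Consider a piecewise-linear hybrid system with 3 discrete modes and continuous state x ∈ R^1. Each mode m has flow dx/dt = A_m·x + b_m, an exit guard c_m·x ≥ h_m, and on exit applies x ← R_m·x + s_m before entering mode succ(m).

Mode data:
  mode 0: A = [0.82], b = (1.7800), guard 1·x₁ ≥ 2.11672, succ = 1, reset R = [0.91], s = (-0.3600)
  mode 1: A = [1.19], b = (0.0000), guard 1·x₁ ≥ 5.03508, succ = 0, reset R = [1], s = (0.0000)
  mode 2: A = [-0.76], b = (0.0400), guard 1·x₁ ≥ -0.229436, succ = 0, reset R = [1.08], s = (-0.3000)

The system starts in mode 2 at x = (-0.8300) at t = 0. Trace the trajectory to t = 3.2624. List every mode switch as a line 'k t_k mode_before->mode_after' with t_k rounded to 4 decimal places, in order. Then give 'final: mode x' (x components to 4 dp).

1 1.5010 2->0
2 2.6857 0->1
final: 1 3.1110

Mode 2: guard c·x = -0.2294 hit at Δt = 1.5010 (t = 1.5010), x⁻ = (-0.2294) → reset → x⁺ = (-0.5478), jump to mode 0
Mode 0: guard c·x = 2.1167 hit at Δt = 1.1847 (t = 2.6857), x⁻ = (2.1167) → reset → x⁺ = (1.5662), jump to mode 1
Mode 1: flow for 0.5767 to horizon, guard not reached → x = (3.1110)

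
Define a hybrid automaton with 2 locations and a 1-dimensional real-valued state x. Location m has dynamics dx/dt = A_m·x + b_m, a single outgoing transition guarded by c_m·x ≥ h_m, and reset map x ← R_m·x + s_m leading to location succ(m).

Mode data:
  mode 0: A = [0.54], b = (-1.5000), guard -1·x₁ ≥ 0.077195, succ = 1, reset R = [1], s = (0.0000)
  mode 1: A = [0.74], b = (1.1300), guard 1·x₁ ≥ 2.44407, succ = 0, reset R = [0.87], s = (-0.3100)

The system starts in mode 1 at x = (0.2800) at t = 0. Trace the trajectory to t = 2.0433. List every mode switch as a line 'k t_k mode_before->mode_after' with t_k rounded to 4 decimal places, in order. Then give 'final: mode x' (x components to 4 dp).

Mode 1: guard c·x = 2.4441 hit at Δt = 1.0640 (t = 1.0640), x⁻ = (2.4441) → reset → x⁺ = (1.8163), jump to mode 0
Mode 0: flow for 0.9793 to horizon, guard not reached → x = (1.1463)

1 1.0640 1->0
final: 0 1.1463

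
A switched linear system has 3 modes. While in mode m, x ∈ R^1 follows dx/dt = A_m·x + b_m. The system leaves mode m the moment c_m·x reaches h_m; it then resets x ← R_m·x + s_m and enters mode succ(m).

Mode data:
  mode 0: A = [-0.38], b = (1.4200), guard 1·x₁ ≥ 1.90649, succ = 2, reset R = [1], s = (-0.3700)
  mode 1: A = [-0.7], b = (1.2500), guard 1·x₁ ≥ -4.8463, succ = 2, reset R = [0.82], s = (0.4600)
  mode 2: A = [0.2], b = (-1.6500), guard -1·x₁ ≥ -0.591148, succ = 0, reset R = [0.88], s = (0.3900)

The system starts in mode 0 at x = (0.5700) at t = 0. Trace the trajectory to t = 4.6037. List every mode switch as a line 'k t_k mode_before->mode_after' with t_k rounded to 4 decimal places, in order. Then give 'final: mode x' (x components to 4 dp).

Mode 0: guard c·x = 1.9065 hit at Δt = 1.4427 (t = 1.4427), x⁻ = (1.9065) → reset → x⁺ = (1.5365), jump to mode 2
Mode 2: guard c·x = -0.5911 hit at Δt = 0.6587 (t = 2.1014), x⁻ = (0.5911) → reset → x⁺ = (0.9102), jump to mode 0
Mode 0: guard c·x = 1.9065 hit at Δt = 1.1436 (t = 3.2450), x⁻ = (1.9065) → reset → x⁺ = (1.5365), jump to mode 2
Mode 2: guard c·x = -0.5911 hit at Δt = 0.6587 (t = 3.9037), x⁻ = (0.5911) → reset → x⁺ = (0.9102), jump to mode 0
Mode 0: flow for 0.7000 to horizon, guard not reached → x = (1.5704)

1 1.4427 0->2
2 2.1014 2->0
3 3.2450 0->2
4 3.9037 2->0
final: 0 1.5704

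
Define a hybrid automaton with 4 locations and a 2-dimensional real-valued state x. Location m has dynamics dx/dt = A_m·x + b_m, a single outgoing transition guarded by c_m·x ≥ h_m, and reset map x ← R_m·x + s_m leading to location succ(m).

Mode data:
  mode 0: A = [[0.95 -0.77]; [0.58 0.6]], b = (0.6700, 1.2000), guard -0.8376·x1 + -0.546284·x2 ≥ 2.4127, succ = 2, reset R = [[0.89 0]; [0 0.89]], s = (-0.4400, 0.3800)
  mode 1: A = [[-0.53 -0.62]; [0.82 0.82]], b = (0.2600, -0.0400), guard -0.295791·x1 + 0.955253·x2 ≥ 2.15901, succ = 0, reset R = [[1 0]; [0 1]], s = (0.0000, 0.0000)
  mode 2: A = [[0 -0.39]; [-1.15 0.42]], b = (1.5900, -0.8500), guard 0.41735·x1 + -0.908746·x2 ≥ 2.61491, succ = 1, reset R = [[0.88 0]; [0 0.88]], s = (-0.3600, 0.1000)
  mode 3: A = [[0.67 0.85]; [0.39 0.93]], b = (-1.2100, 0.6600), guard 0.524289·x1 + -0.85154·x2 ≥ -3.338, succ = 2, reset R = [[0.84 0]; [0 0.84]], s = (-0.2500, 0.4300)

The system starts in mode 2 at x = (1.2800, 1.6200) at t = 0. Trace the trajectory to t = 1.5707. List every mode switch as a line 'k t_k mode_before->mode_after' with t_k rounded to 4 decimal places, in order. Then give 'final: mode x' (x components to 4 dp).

1 1.0709 2->1
final: 1 2.0600 -0.8772

Mode 2: guard c·x = 2.6149 hit at Δt = 1.0709 (t = 1.0709), x⁻ = (2.8558, -1.5659) → reset → x⁺ = (2.1531, -1.2780), jump to mode 1
Mode 1: flow for 0.4998 to horizon, guard not reached → x = (2.0600, -0.8772)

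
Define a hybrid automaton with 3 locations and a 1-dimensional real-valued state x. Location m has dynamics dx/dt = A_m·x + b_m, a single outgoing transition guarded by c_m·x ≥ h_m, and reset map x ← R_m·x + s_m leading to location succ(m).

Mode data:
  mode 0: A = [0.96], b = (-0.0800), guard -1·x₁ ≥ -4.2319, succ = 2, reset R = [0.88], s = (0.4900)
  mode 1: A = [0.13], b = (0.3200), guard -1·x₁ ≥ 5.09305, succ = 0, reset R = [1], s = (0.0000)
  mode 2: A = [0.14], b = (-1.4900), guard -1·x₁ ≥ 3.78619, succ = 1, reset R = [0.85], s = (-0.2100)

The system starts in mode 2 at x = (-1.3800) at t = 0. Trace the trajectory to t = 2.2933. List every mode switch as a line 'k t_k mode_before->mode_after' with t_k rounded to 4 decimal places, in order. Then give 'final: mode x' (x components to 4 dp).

Mode 2: guard c·x = 3.7862 hit at Δt = 1.3031 (t = 1.3031), x⁻ = (-3.7862) → reset → x⁺ = (-3.4283), jump to mode 1
Mode 1: flow for 0.9902 to horizon, guard not reached → x = (-3.5611)

1 1.3031 2->1
final: 1 -3.5611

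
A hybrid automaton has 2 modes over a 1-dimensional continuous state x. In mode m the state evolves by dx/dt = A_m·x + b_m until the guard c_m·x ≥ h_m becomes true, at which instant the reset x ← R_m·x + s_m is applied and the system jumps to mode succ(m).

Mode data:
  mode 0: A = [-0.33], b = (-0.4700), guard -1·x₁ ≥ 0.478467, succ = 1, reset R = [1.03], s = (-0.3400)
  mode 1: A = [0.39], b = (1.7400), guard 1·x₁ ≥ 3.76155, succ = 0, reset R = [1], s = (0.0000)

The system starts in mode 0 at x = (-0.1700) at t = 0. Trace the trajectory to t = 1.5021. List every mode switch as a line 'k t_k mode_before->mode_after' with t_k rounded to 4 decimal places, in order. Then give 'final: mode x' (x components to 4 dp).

Mode 0: guard c·x = 0.4785 hit at Δt = 0.8554 (t = 0.8554), x⁻ = (-0.4785) → reset → x⁺ = (-0.8328), jump to mode 1
Mode 1: flow for 0.6467 to horizon, guard not reached → x = (0.2082)

1 0.8554 0->1
final: 1 0.2082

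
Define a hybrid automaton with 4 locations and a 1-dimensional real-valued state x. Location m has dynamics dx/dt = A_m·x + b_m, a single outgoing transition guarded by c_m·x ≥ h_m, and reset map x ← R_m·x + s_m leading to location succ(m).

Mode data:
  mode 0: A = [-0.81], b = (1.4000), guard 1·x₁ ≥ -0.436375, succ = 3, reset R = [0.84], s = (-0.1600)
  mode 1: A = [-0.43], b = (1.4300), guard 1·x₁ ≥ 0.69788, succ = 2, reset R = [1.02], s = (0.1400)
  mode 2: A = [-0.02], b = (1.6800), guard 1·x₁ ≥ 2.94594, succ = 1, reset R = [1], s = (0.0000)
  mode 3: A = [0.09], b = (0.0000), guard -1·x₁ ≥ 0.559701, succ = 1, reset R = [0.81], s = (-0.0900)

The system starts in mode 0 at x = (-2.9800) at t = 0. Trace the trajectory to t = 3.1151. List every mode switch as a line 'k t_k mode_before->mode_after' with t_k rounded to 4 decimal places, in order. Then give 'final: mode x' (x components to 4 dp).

Mode 0: guard c·x = -0.4364 hit at Δt = 0.9593 (t = 0.9593), x⁻ = (-0.4364) → reset → x⁺ = (-0.5266), jump to mode 3
Mode 3: guard c·x = 0.5597 hit at Δt = 0.6783 (t = 1.6376), x⁻ = (-0.5597) → reset → x⁺ = (-0.5434), jump to mode 1
Mode 1: guard c·x = 0.6979 hit at Δt = 0.8997 (t = 2.5373), x⁻ = (0.6979) → reset → x⁺ = (0.8518), jump to mode 2
Mode 2: flow for 0.5778 to horizon, guard not reached → x = (1.8072)

1 0.9593 0->3
2 1.6376 3->1
3 2.5373 1->2
final: 2 1.8072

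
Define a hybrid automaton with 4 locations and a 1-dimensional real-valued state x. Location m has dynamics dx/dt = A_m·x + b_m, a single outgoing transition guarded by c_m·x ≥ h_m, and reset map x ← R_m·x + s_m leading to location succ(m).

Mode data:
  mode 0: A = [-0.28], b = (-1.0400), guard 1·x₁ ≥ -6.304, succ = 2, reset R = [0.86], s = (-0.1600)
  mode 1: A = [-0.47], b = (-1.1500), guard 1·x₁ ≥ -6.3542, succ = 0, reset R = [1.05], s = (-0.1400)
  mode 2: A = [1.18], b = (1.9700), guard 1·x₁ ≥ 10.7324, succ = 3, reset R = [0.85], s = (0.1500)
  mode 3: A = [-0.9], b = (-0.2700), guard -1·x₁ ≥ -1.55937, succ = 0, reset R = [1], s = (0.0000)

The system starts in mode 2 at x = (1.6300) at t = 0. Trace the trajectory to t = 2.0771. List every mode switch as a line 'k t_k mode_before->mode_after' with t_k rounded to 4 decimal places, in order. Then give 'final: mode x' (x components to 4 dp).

1 1.1221 2->3
final: 3 3.7528

Mode 2: guard c·x = 10.7324 hit at Δt = 1.1221 (t = 1.1221), x⁻ = (10.7324) → reset → x⁺ = (9.2725), jump to mode 3
Mode 3: flow for 0.9550 to horizon, guard not reached → x = (3.7528)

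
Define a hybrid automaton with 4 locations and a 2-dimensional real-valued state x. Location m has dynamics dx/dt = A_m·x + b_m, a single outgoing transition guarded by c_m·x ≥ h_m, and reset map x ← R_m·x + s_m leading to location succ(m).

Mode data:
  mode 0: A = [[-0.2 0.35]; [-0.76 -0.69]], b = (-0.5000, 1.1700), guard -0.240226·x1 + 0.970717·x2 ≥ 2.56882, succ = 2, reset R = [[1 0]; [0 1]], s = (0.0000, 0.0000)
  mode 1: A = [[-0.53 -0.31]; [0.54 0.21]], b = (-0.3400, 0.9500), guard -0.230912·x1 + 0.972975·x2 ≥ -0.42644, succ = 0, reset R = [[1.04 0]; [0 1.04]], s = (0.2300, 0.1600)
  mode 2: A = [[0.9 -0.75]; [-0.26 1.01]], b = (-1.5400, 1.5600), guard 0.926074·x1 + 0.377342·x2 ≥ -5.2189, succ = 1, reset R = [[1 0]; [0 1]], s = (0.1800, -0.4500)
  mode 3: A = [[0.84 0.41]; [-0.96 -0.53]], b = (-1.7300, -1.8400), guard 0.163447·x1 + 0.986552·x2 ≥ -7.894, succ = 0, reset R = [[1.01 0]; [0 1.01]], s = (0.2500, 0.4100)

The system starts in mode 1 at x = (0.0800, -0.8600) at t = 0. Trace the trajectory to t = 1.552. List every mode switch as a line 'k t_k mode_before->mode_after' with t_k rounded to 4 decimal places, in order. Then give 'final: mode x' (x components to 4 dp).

Mode 1: guard c·x = -0.4264 hit at Δt = 0.5038 (t = 0.5038), x⁻ = (-0.0011, -0.4385) → reset → x⁺ = (0.2288, -0.2961), jump to mode 0
Mode 0: flow for 1.0482 to horizon, guard not reached → x = (-0.1933, 0.7556)

1 0.5038 1->0
final: 0 -0.1933 0.7556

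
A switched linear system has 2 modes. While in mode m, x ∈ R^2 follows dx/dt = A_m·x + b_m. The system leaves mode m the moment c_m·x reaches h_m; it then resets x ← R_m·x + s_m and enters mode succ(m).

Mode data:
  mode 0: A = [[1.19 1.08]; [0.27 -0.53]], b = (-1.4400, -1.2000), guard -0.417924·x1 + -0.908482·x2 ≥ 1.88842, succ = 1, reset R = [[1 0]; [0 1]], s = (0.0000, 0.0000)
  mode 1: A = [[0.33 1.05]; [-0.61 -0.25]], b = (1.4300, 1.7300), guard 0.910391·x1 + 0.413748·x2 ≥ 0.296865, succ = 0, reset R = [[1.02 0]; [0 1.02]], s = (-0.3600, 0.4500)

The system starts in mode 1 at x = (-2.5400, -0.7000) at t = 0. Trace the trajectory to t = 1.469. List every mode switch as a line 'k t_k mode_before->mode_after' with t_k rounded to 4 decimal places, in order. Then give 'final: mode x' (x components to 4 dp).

Mode 1: guard c·x = 0.2969 hit at Δt = 1.0740 (t = 1.0740), x⁻ = (-0.6646, 2.1799) → reset → x⁺ = (-1.0379, 2.6735), jump to mode 0
Mode 0: flow for 0.3950 to horizon, guard not reached → x = (-1.2001, 1.6370)

1 1.0740 1->0
final: 0 -1.2001 1.6370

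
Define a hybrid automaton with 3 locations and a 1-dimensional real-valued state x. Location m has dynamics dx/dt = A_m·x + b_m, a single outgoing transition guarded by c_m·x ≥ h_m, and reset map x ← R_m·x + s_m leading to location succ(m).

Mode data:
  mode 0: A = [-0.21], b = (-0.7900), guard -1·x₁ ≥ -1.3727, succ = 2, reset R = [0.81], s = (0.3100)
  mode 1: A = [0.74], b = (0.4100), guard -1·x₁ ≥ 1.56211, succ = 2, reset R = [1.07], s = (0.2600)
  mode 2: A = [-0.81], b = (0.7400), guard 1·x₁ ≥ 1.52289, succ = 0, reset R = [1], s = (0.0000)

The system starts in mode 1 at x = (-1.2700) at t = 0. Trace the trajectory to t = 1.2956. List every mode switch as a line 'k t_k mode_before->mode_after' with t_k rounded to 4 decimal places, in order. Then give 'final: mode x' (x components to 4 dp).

Mode 1: guard c·x = 1.5621 hit at Δt = 0.4624 (t = 0.4624), x⁻ = (-1.5621) → reset → x⁺ = (-1.4115), jump to mode 2
Mode 2: flow for 0.8332 to horizon, guard not reached → x = (-0.2704)

1 0.4624 1->2
final: 2 -0.2704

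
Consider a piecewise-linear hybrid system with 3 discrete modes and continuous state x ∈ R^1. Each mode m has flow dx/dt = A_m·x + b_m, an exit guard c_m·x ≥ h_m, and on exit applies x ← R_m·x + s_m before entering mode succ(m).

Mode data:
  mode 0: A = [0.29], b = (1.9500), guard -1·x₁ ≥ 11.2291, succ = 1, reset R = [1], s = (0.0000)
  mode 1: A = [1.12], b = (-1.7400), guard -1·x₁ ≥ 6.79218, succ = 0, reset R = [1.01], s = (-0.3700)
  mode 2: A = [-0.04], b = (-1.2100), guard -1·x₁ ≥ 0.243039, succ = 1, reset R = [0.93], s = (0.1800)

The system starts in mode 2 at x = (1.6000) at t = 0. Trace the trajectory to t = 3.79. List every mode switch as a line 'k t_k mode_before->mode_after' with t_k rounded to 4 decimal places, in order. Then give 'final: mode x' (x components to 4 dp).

1 1.4902 2->1
2 2.9652 1->0
final: 0 -7.3668

Mode 2: guard c·x = 0.2430 hit at Δt = 1.4902 (t = 1.4902), x⁻ = (-0.2430) → reset → x⁺ = (-0.0460), jump to mode 1
Mode 1: guard c·x = 6.7922 hit at Δt = 1.4750 (t = 2.9652), x⁻ = (-6.7922) → reset → x⁺ = (-7.2301), jump to mode 0
Mode 0: flow for 0.8248 to horizon, guard not reached → x = (-7.3668)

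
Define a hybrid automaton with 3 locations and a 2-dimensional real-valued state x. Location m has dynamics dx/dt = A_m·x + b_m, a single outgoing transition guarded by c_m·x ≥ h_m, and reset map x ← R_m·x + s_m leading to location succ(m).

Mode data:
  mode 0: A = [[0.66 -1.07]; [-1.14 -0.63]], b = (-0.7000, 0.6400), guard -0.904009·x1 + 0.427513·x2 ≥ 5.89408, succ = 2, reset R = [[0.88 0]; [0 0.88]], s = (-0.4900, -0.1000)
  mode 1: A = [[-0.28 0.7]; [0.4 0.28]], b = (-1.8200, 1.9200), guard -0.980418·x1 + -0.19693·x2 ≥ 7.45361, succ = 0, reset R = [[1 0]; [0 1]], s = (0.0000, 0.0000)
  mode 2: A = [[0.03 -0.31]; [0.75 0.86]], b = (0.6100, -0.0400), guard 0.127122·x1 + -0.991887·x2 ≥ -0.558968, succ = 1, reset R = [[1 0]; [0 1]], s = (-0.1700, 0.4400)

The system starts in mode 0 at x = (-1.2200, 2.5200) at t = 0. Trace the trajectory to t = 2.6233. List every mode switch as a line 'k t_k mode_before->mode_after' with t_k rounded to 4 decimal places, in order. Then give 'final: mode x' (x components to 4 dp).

Mode 0: guard c·x = 5.8941 hit at Δt = 0.6179 (t = 0.6179), x⁻ = (-4.7532, 3.7359) → reset → x⁺ = (-4.6728, 3.1876), jump to mode 2
Mode 2: guard c·x = -0.5590 hit at Δt = 1.5866 (t = 2.2045), x⁻ = (-4.8976, -0.0641) → reset → x⁺ = (-5.0676, 0.3759), jump to mode 1
Mode 1: flow for 0.4188 to horizon, guard not reached → x = (-5.1227, 0.3702)

1 0.6179 0->2
2 2.2045 2->1
final: 1 -5.1227 0.3702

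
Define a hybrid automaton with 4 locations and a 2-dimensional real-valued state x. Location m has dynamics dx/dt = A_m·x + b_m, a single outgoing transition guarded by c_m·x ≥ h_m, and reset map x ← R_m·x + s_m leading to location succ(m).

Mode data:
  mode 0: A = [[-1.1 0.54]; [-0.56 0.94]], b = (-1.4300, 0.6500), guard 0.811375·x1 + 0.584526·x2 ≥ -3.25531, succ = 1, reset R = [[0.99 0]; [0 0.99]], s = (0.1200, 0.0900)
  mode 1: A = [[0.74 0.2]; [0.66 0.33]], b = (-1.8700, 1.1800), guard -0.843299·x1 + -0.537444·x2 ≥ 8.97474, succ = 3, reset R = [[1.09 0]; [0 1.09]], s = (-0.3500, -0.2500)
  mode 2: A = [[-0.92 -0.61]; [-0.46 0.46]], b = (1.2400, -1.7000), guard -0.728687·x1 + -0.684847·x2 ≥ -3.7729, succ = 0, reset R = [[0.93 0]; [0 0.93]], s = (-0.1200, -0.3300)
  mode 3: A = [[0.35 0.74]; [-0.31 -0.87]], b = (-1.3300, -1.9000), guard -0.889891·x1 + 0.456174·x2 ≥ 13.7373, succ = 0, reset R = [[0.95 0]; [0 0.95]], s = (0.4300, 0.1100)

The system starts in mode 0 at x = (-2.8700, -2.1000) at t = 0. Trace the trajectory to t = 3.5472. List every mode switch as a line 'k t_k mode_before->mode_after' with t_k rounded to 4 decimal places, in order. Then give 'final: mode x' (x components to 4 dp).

Mode 0: guard c·x = -3.2553 hit at Δt = 0.5470 (t = 0.5470), x⁻ = (-2.6078, -1.9492) → reset → x⁺ = (-2.4617, -1.8398), jump to mode 1
Mode 1: guard c·x = 8.9747 hit at Δt = 0.8924 (t = 1.4394), x⁻ = (-7.8076, -4.4481) → reset → x⁺ = (-8.8603, -5.0984), jump to mode 3
Mode 3: guard c·x = 13.7373 hit at Δt = 0.9013 (t = 2.3407), x⁻ = (-15.9574, -1.0150) → reset → x⁺ = (-14.7295, -0.8542), jump to mode 0
Mode 0: guard c·x = -3.2553 hit at Δt = 0.6509 (t = 2.9916), x⁻ = (-7.3257, 4.5996) → reset → x⁺ = (-7.1324, 4.6436), jump to mode 1
Mode 1: flow for 0.5556 to horizon, guard not reached → x = (-11.5125, 2.6399)

1 0.5470 0->1
2 1.4394 1->3
3 2.3407 3->0
4 2.9916 0->1
final: 1 -11.5125 2.6399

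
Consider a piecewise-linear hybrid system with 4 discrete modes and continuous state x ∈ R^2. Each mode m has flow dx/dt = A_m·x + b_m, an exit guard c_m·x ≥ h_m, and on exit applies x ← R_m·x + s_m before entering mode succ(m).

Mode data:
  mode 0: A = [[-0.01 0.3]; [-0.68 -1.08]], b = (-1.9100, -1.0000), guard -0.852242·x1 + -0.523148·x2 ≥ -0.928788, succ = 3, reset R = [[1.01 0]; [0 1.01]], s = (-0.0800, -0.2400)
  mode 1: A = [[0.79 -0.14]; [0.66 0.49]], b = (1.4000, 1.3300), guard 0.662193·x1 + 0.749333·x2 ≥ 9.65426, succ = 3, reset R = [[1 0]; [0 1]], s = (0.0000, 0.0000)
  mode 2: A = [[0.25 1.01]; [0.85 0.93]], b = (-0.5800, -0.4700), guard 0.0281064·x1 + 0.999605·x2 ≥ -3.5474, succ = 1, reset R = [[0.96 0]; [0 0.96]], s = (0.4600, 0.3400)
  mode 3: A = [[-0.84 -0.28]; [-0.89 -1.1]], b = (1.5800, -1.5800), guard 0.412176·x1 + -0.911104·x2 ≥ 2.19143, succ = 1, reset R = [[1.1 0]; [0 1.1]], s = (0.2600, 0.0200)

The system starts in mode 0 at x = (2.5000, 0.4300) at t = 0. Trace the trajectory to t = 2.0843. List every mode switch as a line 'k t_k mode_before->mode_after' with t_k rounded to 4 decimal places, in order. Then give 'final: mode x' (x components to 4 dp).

Mode 0: guard c·x = -0.9288 hit at Δt = 0.5053 (t = 0.5053), x⁻ = (1.4954, -0.6607) → reset → x⁺ = (1.4303, -0.9073), jump to mode 3
Mode 3: guard c·x = 2.1914 hit at Δt = 0.4616 (t = 0.9669), x⁻ = (1.7157, -1.6291) → reset → x⁺ = (2.1473, -1.7720), jump to mode 1
Mode 1: flow for 1.1174 to horizon, guard not reached → x = (7.7534, 3.1896)

1 0.5053 0->3
2 0.9669 3->1
final: 1 7.7534 3.1896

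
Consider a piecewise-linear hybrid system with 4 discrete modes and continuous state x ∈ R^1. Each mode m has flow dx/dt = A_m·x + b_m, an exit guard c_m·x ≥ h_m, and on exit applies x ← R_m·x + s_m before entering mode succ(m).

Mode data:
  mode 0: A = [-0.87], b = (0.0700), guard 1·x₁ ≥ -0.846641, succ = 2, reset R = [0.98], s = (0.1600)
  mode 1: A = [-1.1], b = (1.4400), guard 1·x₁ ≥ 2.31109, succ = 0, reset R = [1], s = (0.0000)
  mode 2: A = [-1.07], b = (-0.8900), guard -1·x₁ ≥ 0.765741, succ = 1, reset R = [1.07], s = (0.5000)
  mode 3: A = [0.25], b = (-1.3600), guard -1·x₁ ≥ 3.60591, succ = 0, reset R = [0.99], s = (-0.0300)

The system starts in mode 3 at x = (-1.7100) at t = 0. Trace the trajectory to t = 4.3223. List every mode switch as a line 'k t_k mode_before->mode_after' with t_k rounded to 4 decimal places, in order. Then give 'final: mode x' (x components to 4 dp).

Mode 3: guard c·x = 3.6059 hit at Δt = 0.9408 (t = 0.9408), x⁻ = (-3.6059) → reset → x⁺ = (-3.5999), jump to mode 0
Mode 0: guard c·x = -0.8466 hit at Δt = 1.5847 (t = 2.5255), x⁻ = (-0.8466) → reset → x⁺ = (-0.6697), jump to mode 2
Mode 2: guard c·x = 0.7657 hit at Δt = 0.8391 (t = 3.3646), x⁻ = (-0.7657) → reset → x⁺ = (-0.3193), jump to mode 1
Mode 1: flow for 0.9577 to horizon, guard not reached → x = (0.7412)

1 0.9408 3->0
2 2.5255 0->2
3 3.3646 2->1
final: 1 0.7412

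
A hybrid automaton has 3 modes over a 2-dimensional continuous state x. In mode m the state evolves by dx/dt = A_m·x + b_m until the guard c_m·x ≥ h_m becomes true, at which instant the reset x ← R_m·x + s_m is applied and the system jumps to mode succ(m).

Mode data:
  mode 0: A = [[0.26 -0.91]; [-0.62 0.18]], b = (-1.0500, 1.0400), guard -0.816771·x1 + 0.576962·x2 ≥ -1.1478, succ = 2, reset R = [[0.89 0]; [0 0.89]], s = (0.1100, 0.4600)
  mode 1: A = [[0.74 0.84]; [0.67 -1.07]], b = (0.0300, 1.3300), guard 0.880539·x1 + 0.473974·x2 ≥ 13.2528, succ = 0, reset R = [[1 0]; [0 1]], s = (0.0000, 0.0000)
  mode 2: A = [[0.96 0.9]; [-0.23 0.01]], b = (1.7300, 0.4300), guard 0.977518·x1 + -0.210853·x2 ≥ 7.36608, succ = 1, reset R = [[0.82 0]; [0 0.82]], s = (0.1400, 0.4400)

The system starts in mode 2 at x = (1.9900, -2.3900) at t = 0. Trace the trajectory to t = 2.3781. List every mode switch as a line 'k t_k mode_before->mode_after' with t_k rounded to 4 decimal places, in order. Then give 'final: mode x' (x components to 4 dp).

Mode 2: guard c·x = 7.3661 hit at Δt = 1.5600 (t = 1.5600), x⁻ = (6.8528, -3.1649) → reset → x⁺ = (5.7593, -2.1552), jump to mode 1
Mode 1: flow for 0.8181 to horizon, guard not reached → x = (10.7721, 2.7858)

1 1.5600 2->1
final: 1 10.7721 2.7858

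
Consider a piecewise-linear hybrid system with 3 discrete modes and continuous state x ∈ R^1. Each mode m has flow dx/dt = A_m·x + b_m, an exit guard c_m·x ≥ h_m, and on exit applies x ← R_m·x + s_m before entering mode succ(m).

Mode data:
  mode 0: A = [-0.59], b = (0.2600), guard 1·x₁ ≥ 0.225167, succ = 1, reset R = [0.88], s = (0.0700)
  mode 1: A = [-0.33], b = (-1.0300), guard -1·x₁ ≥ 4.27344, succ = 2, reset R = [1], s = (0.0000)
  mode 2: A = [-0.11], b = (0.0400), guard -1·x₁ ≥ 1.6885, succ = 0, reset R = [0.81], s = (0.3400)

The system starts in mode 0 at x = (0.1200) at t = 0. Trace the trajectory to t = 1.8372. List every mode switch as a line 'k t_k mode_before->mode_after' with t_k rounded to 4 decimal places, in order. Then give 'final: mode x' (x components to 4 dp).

1 0.6736 0->1
final: 1 -0.8126

Mode 0: guard c·x = 0.2252 hit at Δt = 0.6736 (t = 0.6736), x⁻ = (0.2252) → reset → x⁺ = (0.2681), jump to mode 1
Mode 1: flow for 1.1636 to horizon, guard not reached → x = (-0.8126)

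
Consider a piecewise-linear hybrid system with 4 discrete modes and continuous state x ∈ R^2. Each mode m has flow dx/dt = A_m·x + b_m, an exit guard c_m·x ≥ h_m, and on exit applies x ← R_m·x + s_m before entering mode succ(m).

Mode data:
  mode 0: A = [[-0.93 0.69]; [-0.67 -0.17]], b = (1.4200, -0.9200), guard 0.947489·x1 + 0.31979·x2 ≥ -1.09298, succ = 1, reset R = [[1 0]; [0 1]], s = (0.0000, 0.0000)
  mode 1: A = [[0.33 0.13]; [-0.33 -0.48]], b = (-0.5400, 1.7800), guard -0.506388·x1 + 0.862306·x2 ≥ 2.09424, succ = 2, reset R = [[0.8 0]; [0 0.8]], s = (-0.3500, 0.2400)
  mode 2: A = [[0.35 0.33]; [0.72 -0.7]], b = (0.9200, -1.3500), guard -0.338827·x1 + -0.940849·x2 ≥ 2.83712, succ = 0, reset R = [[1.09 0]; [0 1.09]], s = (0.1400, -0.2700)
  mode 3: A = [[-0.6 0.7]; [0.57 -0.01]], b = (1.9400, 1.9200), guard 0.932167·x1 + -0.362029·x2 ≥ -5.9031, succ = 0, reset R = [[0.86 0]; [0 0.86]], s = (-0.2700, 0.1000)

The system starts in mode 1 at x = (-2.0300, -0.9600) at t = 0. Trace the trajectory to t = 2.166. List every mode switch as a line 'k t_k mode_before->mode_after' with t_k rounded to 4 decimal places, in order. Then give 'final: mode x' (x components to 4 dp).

1 0.6391 1->2
2 1.6273 2->0
final: 0 -1.8534 -1.8349

Mode 1: guard c·x = 2.0942 hit at Δt = 0.6391 (t = 0.6391), x⁻ = (-2.9019, 0.7245) → reset → x⁺ = (-2.6715, 0.8196), jump to mode 2
Mode 2: guard c·x = 2.8371 hit at Δt = 0.9882 (t = 1.6273), x⁻ = (-2.9357, -1.9583) → reset → x⁺ = (-3.0599, -2.4045), jump to mode 0
Mode 0: flow for 0.5387 to horizon, guard not reached → x = (-1.8534, -1.8349)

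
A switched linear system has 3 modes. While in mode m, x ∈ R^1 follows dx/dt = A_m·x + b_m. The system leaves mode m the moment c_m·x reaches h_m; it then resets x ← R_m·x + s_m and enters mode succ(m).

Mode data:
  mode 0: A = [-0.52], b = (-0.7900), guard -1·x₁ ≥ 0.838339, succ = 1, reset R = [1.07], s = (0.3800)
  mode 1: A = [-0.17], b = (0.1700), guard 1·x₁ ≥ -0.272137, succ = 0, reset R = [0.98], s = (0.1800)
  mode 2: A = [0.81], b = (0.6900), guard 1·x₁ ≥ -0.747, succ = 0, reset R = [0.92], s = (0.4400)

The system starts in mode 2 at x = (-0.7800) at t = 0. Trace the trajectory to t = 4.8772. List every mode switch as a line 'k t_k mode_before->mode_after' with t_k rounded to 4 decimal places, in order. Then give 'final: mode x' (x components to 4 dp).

1 0.4666 2->0
2 1.6684 0->1
3 2.7040 1->0
4 4.1344 0->1
final: 1 -0.3371

Mode 2: guard c·x = -0.7470 hit at Δt = 0.4666 (t = 0.4666), x⁻ = (-0.7470) → reset → x⁺ = (-0.2472), jump to mode 0
Mode 0: guard c·x = 0.8383 hit at Δt = 1.2018 (t = 1.6684), x⁻ = (-0.8383) → reset → x⁺ = (-0.5170), jump to mode 1
Mode 1: guard c·x = -0.2721 hit at Δt = 1.0356 (t = 2.7040), x⁻ = (-0.2721) → reset → x⁺ = (-0.0867), jump to mode 0
Mode 0: guard c·x = 0.8383 hit at Δt = 1.4304 (t = 4.1344), x⁻ = (-0.8383) → reset → x⁺ = (-0.5170), jump to mode 1
Mode 1: flow for 0.7428 to horizon, guard not reached → x = (-0.3371)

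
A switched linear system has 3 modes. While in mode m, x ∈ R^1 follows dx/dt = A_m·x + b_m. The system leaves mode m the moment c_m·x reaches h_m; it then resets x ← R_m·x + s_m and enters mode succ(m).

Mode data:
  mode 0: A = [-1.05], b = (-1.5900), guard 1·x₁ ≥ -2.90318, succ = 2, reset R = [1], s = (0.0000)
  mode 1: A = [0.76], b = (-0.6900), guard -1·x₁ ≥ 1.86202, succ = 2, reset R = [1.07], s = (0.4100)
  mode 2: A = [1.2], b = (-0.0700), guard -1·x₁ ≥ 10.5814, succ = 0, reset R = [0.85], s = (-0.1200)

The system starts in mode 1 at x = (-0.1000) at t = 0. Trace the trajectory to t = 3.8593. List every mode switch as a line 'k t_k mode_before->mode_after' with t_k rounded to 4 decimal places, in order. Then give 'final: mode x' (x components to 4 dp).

1 1.3302 1->2
2 2.8881 2->0
final: 0 -4.2554

Mode 1: guard c·x = 1.8620 hit at Δt = 1.3302 (t = 1.3302), x⁻ = (-1.8620) → reset → x⁺ = (-1.5824), jump to mode 2
Mode 2: guard c·x = 10.5814 hit at Δt = 1.5579 (t = 2.8881), x⁻ = (-10.5814) → reset → x⁺ = (-9.1142), jump to mode 0
Mode 0: flow for 0.9712 to horizon, guard not reached → x = (-4.2554)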